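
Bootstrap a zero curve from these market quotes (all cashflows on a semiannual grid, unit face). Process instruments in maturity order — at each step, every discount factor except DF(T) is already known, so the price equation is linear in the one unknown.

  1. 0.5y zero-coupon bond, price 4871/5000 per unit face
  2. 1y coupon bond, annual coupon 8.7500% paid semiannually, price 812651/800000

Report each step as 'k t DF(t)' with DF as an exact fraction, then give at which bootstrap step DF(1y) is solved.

1 1/2 4871/5000
2 1 2331/2500
DF(1y) is solved at step 2

step 1 [0.5y] zero: DF = P = 4871/5000 ≈ 0.974200
step 2 [1y] bond c/2=7/160: DF=(812651/800000 − 7/160·(0.974200))/(1+7/160) = 2331/2500 ≈ 0.932400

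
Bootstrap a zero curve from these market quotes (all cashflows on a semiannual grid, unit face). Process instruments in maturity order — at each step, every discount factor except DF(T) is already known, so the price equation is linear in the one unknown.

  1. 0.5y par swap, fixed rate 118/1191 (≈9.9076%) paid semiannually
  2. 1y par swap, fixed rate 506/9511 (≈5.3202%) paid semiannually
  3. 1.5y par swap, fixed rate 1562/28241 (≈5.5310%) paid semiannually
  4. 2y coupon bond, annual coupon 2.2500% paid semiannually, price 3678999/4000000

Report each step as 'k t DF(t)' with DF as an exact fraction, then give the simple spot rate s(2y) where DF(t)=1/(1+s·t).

step 1 [0.5y] swap r/2=59/1191: DF=(1 − 59/1191·(0))/(1+59/1191) = 1191/1250 ≈ 0.952800
step 2 [1y] swap r/2=253/9511: DF=(1 − 253/9511·(0.952800))/(1+253/9511) = 4747/5000 ≈ 0.949400
step 3 [1.5y] swap r/2=781/28241: DF=(1 − 781/28241·(0.952800+0.949400))/(1+781/28241) = 9219/10000 ≈ 0.921900
step 4 [2y] bond c/2=9/800: DF=(3678999/4000000 − 9/800·(0.952800+0.949400+0.921900))/(1+9/800) = 8781/10000 ≈ 0.878100

1 1/2 1191/1250
2 1 4747/5000
3 3/2 9219/10000
4 2 8781/10000
s(2y) = (1/(8781/10000) − 1)/(2) = 1219/17562 ≈ 6.9411%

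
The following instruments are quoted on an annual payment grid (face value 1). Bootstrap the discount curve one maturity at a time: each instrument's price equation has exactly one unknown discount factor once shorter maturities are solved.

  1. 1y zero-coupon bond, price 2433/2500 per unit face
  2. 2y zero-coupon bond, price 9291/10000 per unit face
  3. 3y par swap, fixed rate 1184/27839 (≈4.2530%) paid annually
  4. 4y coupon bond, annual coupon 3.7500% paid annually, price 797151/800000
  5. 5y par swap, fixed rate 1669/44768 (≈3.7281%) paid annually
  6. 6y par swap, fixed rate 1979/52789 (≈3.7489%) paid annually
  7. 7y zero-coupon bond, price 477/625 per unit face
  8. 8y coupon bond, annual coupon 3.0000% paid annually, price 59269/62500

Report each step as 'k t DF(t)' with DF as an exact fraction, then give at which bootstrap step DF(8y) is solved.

1 1 2433/2500
2 2 9291/10000
3 3 551/625
4 4 4299/5000
5 5 8331/10000
6 6 8021/10000
7 7 477/625
8 8 7447/10000
DF(8y) is solved at step 8

step 1 [1y] zero: DF = P = 2433/2500 ≈ 0.973200
step 2 [2y] zero: DF = P = 9291/10000 ≈ 0.929100
step 3 [3y] swap r/1=1184/27839: DF=(1 − 1184/27839·(0.973200+0.929100))/(1+1184/27839) = 551/625 ≈ 0.881600
step 4 [4y] bond c/1=3/80: DF=(797151/800000 − 3/80·(0.973200+0.929100+0.881600))/(1+3/80) = 4299/5000 ≈ 0.859800
step 5 [5y] swap r/1=1669/44768: DF=(1 − 1669/44768·(0.973200+0.929100+0.881600+0.859800))/(1+1669/44768) = 8331/10000 ≈ 0.833100
step 6 [6y] swap r/1=1979/52789: DF=(1 − 1979/52789·(0.973200+0.929100+0.881600+0.859800+0.833100))/(1+1979/52789) = 8021/10000 ≈ 0.802100
step 7 [7y] zero: DF = P = 477/625 ≈ 0.763200
step 8 [8y] bond c/1=3/100: DF=(59269/62500 − 3/100·(0.973200+0.929100+0.881600+0.859800+0.833100+0.802100+0.763200))/(1+3/100) = 7447/10000 ≈ 0.744700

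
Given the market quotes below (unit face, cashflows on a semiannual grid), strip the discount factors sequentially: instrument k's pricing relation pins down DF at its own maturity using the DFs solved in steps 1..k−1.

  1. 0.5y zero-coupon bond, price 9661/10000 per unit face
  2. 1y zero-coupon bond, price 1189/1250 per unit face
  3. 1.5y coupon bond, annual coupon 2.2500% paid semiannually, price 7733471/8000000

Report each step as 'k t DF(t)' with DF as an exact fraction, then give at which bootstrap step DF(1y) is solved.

step 1 [0.5y] zero: DF = P = 9661/10000 ≈ 0.966100
step 2 [1y] zero: DF = P = 1189/1250 ≈ 0.951200
step 3 [1.5y] bond c/2=9/800: DF=(7733471/8000000 − 9/800·(0.966100+0.951200))/(1+9/800) = 4673/5000 ≈ 0.934600

1 1/2 9661/10000
2 1 1189/1250
3 3/2 4673/5000
DF(1y) is solved at step 2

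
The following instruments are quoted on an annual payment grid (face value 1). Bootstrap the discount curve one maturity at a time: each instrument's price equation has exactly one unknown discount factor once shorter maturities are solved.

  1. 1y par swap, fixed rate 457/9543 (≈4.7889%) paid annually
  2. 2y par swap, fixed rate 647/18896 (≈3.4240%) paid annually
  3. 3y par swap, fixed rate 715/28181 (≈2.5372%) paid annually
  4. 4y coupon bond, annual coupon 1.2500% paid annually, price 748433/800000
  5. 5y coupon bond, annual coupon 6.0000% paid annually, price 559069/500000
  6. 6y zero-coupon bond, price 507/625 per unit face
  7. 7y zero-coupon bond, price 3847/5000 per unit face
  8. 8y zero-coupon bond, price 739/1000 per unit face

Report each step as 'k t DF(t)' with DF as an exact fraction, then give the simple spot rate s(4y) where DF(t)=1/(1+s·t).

step 1 [1y] swap r/1=457/9543: DF=(1 − 457/9543·(0))/(1+457/9543) = 9543/10000 ≈ 0.954300
step 2 [2y] swap r/1=647/18896: DF=(1 − 647/18896·(0.954300))/(1+647/18896) = 9353/10000 ≈ 0.935300
step 3 [3y] swap r/1=715/28181: DF=(1 − 715/28181·(0.954300+0.935300))/(1+715/28181) = 1857/2000 ≈ 0.928500
step 4 [4y] bond c/1=1/80: DF=(748433/800000 − 1/80·(0.954300+0.935300+0.928500))/(1+1/80) = 2223/2500 ≈ 0.889200
step 5 [5y] bond c/1=3/50: DF=(559069/500000 − 3/50·(0.954300+0.935300+0.928500+0.889200))/(1+3/50) = 169/200 ≈ 0.845000
step 6 [6y] zero: DF = P = 507/625 ≈ 0.811200
step 7 [7y] zero: DF = P = 3847/5000 ≈ 0.769400
step 8 [8y] zero: DF = P = 739/1000 ≈ 0.739000

1 1 9543/10000
2 2 9353/10000
3 3 1857/2000
4 4 2223/2500
5 5 169/200
6 6 507/625
7 7 3847/5000
8 8 739/1000
s(4y) = (1/(2223/2500) − 1)/(4) = 277/8892 ≈ 3.1152%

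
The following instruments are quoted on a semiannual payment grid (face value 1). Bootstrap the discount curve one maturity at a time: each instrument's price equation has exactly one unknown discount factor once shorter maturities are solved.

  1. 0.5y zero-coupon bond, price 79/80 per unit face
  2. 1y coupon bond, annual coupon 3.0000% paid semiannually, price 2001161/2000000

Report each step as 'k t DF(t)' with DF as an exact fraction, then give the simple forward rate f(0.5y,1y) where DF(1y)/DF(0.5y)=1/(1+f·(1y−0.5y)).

step 1 [0.5y] zero: DF = P = 79/80 ≈ 0.987500
step 2 [1y] bond c/2=3/200: DF=(2001161/2000000 − 3/200·(0.987500))/(1+3/200) = 607/625 ≈ 0.971200

1 1/2 79/80
2 1 607/625
f(0.5y,1y) = ((79/80)/(607/625) − 1)/(1/2) = 163/4856 ≈ 3.3567%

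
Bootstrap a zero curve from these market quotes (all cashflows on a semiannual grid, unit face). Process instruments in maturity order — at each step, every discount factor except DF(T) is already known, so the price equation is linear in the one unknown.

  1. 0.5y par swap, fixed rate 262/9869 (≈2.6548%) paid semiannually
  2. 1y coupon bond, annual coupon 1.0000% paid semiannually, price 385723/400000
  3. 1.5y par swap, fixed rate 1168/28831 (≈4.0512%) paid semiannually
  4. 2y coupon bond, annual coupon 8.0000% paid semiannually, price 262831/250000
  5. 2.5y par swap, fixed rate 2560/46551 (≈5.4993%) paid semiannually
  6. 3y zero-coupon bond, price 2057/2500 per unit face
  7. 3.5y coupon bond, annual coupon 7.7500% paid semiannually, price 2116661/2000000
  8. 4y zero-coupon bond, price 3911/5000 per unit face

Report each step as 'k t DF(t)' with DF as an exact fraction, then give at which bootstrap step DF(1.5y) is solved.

step 1 [0.5y] swap r/2=131/9869: DF=(1 − 131/9869·(0))/(1+131/9869) = 9869/10000 ≈ 0.986900
step 2 [1y] bond c/2=1/200: DF=(385723/400000 − 1/200·(0.986900))/(1+1/200) = 4773/5000 ≈ 0.954600
step 3 [1.5y] swap r/2=584/28831: DF=(1 − 584/28831·(0.986900+0.954600))/(1+584/28831) = 1177/1250 ≈ 0.941600
step 4 [2y] bond c/2=1/25: DF=(262831/250000 − 1/25·(0.986900+0.954600+0.941600))/(1+1/25) = 9/10 ≈ 0.900000
step 5 [2.5y] swap r/2=1280/46551: DF=(1 − 1280/46551·(0.986900+0.954600+0.941600+0.900000))/(1+1280/46551) = 109/125 ≈ 0.872000
step 6 [3y] zero: DF = P = 2057/2500 ≈ 0.822800
step 7 [3.5y] bond c/2=31/800: DF=(2116661/2000000 − 31/800·(0.986900+0.954600+0.941600+0.900000+0.872000+0.822800))/(1+31/800) = 1629/2000 ≈ 0.814500
step 8 [4y] zero: DF = P = 3911/5000 ≈ 0.782200

1 1/2 9869/10000
2 1 4773/5000
3 3/2 1177/1250
4 2 9/10
5 5/2 109/125
6 3 2057/2500
7 7/2 1629/2000
8 4 3911/5000
DF(1.5y) is solved at step 3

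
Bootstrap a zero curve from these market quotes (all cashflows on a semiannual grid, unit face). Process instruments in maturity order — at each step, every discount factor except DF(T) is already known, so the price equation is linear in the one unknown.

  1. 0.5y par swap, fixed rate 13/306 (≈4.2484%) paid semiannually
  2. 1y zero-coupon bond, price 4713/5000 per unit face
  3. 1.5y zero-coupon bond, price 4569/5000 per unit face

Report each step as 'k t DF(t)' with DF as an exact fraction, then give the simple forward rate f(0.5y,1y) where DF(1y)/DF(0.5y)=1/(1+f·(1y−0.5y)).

1 1/2 612/625
2 1 4713/5000
3 3/2 4569/5000
f(0.5y,1y) = ((612/625)/(4713/5000) − 1)/(1/2) = 122/1571 ≈ 7.7658%

step 1 [0.5y] swap r/2=13/612: DF=(1 − 13/612·(0))/(1+13/612) = 612/625 ≈ 0.979200
step 2 [1y] zero: DF = P = 4713/5000 ≈ 0.942600
step 3 [1.5y] zero: DF = P = 4569/5000 ≈ 0.913800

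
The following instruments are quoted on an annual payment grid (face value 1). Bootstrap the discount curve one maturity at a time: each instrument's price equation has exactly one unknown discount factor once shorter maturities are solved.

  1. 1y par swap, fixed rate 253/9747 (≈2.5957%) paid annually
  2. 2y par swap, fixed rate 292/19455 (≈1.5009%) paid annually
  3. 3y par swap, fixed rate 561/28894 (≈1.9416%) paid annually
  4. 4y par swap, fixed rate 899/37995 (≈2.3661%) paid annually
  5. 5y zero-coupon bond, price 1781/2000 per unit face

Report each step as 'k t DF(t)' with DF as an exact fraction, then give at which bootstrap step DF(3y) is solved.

step 1 [1y] swap r/1=253/9747: DF=(1 − 253/9747·(0))/(1+253/9747) = 9747/10000 ≈ 0.974700
step 2 [2y] swap r/1=292/19455: DF=(1 − 292/19455·(0.974700))/(1+292/19455) = 2427/2500 ≈ 0.970800
step 3 [3y] swap r/1=561/28894: DF=(1 − 561/28894·(0.974700+0.970800))/(1+561/28894) = 9439/10000 ≈ 0.943900
step 4 [4y] swap r/1=899/37995: DF=(1 − 899/37995·(0.974700+0.970800+0.943900))/(1+899/37995) = 9101/10000 ≈ 0.910100
step 5 [5y] zero: DF = P = 1781/2000 ≈ 0.890500

1 1 9747/10000
2 2 2427/2500
3 3 9439/10000
4 4 9101/10000
5 5 1781/2000
DF(3y) is solved at step 3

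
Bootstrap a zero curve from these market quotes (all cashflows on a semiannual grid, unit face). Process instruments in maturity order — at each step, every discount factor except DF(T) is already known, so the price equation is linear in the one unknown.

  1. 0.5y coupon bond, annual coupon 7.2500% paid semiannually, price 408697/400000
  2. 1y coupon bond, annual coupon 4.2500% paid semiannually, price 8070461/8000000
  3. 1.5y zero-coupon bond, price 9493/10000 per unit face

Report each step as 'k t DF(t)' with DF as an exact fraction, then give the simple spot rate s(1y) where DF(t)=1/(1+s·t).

1 1/2 493/500
2 1 9673/10000
3 3/2 9493/10000
s(1y) = (1/(9673/10000) − 1)/(1) = 327/9673 ≈ 3.3805%

step 1 [0.5y] bond c/2=29/800: DF=(408697/400000 − 29/800·(0))/(1+29/800) = 493/500 ≈ 0.986000
step 2 [1y] bond c/2=17/800: DF=(8070461/8000000 − 17/800·(0.986000))/(1+17/800) = 9673/10000 ≈ 0.967300
step 3 [1.5y] zero: DF = P = 9493/10000 ≈ 0.949300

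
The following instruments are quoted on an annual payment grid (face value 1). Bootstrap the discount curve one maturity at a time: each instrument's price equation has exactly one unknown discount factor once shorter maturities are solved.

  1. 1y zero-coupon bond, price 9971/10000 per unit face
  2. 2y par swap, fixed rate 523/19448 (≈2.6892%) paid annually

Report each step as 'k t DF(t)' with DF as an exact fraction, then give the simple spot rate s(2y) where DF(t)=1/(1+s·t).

1 1 9971/10000
2 2 9477/10000
s(2y) = (1/(9477/10000) − 1)/(2) = 523/18954 ≈ 2.7593%

step 1 [1y] zero: DF = P = 9971/10000 ≈ 0.997100
step 2 [2y] swap r/1=523/19448: DF=(1 − 523/19448·(0.997100))/(1+523/19448) = 9477/10000 ≈ 0.947700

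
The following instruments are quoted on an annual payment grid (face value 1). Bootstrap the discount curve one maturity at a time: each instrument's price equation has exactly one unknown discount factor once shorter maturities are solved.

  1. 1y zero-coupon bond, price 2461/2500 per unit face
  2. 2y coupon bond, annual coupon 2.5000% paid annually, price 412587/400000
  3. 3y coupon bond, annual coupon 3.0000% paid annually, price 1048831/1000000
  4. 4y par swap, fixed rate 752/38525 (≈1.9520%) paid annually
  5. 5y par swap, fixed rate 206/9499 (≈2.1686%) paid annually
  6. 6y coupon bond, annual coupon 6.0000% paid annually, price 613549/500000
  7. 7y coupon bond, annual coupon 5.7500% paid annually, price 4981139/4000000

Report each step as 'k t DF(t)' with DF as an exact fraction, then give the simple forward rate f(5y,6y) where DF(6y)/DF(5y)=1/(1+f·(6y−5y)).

1 1 2461/2500
2 2 9823/10000
3 3 961/1000
4 4 578/625
5 5 897/1000
6 6 1111/1250
7 7 871/1000
f(5y,6y) = ((897/1000)/(1111/1250) − 1)/(1) = 41/4444 ≈ 0.9226%

step 1 [1y] zero: DF = P = 2461/2500 ≈ 0.984400
step 2 [2y] bond c/1=1/40: DF=(412587/400000 − 1/40·(0.984400))/(1+1/40) = 9823/10000 ≈ 0.982300
step 3 [3y] bond c/1=3/100: DF=(1048831/1000000 − 3/100·(0.984400+0.982300))/(1+3/100) = 961/1000 ≈ 0.961000
step 4 [4y] swap r/1=752/38525: DF=(1 − 752/38525·(0.984400+0.982300+0.961000))/(1+752/38525) = 578/625 ≈ 0.924800
step 5 [5y] swap r/1=206/9499: DF=(1 − 206/9499·(0.984400+0.982300+0.961000+0.924800))/(1+206/9499) = 897/1000 ≈ 0.897000
step 6 [6y] bond c/1=3/50: DF=(613549/500000 − 3/50·(0.984400+0.982300+0.961000+0.924800+0.897000))/(1+3/50) = 1111/1250 ≈ 0.888800
step 7 [7y] bond c/1=23/400: DF=(4981139/4000000 − 23/400·(0.984400+0.982300+0.961000+0.924800+0.897000+0.888800))/(1+23/400) = 871/1000 ≈ 0.871000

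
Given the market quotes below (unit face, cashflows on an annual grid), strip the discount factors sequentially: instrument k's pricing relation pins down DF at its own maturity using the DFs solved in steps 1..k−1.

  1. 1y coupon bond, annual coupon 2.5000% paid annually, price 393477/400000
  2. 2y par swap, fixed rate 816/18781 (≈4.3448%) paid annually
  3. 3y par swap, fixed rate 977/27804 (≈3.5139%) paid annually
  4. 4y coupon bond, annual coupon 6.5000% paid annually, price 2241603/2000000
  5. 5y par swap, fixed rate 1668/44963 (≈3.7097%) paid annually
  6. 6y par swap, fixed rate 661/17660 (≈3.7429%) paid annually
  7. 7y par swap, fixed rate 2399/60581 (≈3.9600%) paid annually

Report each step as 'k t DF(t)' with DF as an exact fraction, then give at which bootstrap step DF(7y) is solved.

1 1 9597/10000
2 2 574/625
3 3 9023/10000
4 4 8827/10000
5 5 2083/2500
6 6 8017/10000
7 7 7601/10000
DF(7y) is solved at step 7

step 1 [1y] bond c/1=1/40: DF=(393477/400000 − 1/40·(0))/(1+1/40) = 9597/10000 ≈ 0.959700
step 2 [2y] swap r/1=816/18781: DF=(1 − 816/18781·(0.959700))/(1+816/18781) = 574/625 ≈ 0.918400
step 3 [3y] swap r/1=977/27804: DF=(1 − 977/27804·(0.959700+0.918400))/(1+977/27804) = 9023/10000 ≈ 0.902300
step 4 [4y] bond c/1=13/200: DF=(2241603/2000000 − 13/200·(0.959700+0.918400+0.902300))/(1+13/200) = 8827/10000 ≈ 0.882700
step 5 [5y] swap r/1=1668/44963: DF=(1 − 1668/44963·(0.959700+0.918400+0.902300+0.882700))/(1+1668/44963) = 2083/2500 ≈ 0.833200
step 6 [6y] swap r/1=661/17660: DF=(1 − 661/17660·(0.959700+0.918400+0.902300+0.882700+0.833200))/(1+661/17660) = 8017/10000 ≈ 0.801700
step 7 [7y] swap r/1=2399/60581: DF=(1 − 2399/60581·(0.959700+0.918400+0.902300+0.882700+0.833200+0.801700))/(1+2399/60581) = 7601/10000 ≈ 0.760100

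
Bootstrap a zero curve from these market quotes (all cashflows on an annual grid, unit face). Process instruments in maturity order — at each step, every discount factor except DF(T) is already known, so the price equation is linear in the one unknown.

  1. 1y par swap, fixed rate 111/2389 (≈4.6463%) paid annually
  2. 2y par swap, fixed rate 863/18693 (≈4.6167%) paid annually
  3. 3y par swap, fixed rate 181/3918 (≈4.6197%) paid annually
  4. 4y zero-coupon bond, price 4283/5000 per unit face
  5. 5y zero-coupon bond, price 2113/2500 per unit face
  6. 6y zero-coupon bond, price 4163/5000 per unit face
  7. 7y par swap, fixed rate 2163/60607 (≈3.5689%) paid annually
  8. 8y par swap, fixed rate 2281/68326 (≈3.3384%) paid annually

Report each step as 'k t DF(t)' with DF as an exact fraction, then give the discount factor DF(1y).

1 1 2389/2500
2 2 9137/10000
3 3 8733/10000
4 4 4283/5000
5 5 2113/2500
6 6 4163/5000
7 7 7837/10000
8 8 7719/10000
DF(1y) = 2389/2500 ≈ 0.955600

step 1 [1y] swap r/1=111/2389: DF=(1 − 111/2389·(0))/(1+111/2389) = 2389/2500 ≈ 0.955600
step 2 [2y] swap r/1=863/18693: DF=(1 − 863/18693·(0.955600))/(1+863/18693) = 9137/10000 ≈ 0.913700
step 3 [3y] swap r/1=181/3918: DF=(1 − 181/3918·(0.955600+0.913700))/(1+181/3918) = 8733/10000 ≈ 0.873300
step 4 [4y] zero: DF = P = 4283/5000 ≈ 0.856600
step 5 [5y] zero: DF = P = 2113/2500 ≈ 0.845200
step 6 [6y] zero: DF = P = 4163/5000 ≈ 0.832600
step 7 [7y] swap r/1=2163/60607: DF=(1 − 2163/60607·(0.955600+0.913700+0.873300+0.856600+0.845200+0.832600))/(1+2163/60607) = 7837/10000 ≈ 0.783700
step 8 [8y] swap r/1=2281/68326: DF=(1 − 2281/68326·(0.955600+0.913700+0.873300+0.856600+0.845200+0.832600+0.783700))/(1+2281/68326) = 7719/10000 ≈ 0.771900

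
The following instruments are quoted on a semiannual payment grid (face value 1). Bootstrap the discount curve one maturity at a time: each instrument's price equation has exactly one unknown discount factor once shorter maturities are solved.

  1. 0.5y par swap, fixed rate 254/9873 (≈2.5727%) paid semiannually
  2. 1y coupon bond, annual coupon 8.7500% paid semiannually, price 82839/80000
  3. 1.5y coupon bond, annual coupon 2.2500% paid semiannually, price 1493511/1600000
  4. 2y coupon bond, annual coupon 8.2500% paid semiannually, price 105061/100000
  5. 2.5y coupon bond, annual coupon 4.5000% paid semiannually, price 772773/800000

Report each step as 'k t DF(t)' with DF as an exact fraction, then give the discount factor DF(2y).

1 1/2 9873/10000
2 1 9507/10000
3 3/2 1803/2000
4 2 1793/2000
5 5/2 69/80
DF(2y) = 1793/2000 ≈ 0.896500

step 1 [0.5y] swap r/2=127/9873: DF=(1 − 127/9873·(0))/(1+127/9873) = 9873/10000 ≈ 0.987300
step 2 [1y] bond c/2=7/160: DF=(82839/80000 − 7/160·(0.987300))/(1+7/160) = 9507/10000 ≈ 0.950700
step 3 [1.5y] bond c/2=9/800: DF=(1493511/1600000 − 9/800·(0.987300+0.950700))/(1+9/800) = 1803/2000 ≈ 0.901500
step 4 [2y] bond c/2=33/800: DF=(105061/100000 − 33/800·(0.987300+0.950700+0.901500))/(1+33/800) = 1793/2000 ≈ 0.896500
step 5 [2.5y] bond c/2=9/400: DF=(772773/800000 − 9/400·(0.987300+0.950700+0.901500+0.896500))/(1+9/400) = 69/80 ≈ 0.862500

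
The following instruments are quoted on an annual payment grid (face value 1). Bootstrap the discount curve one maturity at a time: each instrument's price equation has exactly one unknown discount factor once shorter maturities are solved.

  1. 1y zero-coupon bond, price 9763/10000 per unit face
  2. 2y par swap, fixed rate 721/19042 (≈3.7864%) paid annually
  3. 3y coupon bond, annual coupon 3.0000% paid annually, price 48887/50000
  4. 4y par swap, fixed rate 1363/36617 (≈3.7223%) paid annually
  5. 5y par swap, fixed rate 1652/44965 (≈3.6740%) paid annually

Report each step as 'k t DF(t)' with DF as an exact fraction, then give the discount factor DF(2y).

step 1 [1y] zero: DF = P = 9763/10000 ≈ 0.976300
step 2 [2y] swap r/1=721/19042: DF=(1 − 721/19042·(0.976300))/(1+721/19042) = 9279/10000 ≈ 0.927900
step 3 [3y] bond c/1=3/100: DF=(48887/50000 − 3/100·(0.976300+0.927900))/(1+3/100) = 4469/5000 ≈ 0.893800
step 4 [4y] swap r/1=1363/36617: DF=(1 − 1363/36617·(0.976300+0.927900+0.893800))/(1+1363/36617) = 8637/10000 ≈ 0.863700
step 5 [5y] swap r/1=1652/44965: DF=(1 − 1652/44965·(0.976300+0.927900+0.893800+0.863700))/(1+1652/44965) = 2087/2500 ≈ 0.834800

1 1 9763/10000
2 2 9279/10000
3 3 4469/5000
4 4 8637/10000
5 5 2087/2500
DF(2y) = 9279/10000 ≈ 0.927900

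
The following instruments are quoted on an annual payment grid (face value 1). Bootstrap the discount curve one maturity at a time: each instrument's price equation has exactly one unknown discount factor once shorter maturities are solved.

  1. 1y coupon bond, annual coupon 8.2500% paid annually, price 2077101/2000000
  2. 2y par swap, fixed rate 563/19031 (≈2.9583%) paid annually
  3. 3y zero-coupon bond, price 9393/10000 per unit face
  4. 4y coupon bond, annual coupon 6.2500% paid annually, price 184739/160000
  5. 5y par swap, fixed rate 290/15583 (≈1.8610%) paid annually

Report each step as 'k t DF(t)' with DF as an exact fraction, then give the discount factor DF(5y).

1 1 4797/5000
2 2 9437/10000
3 3 9393/10000
4 4 1839/2000
5 5 913/1000
DF(5y) = 913/1000 ≈ 0.913000

step 1 [1y] bond c/1=33/400: DF=(2077101/2000000 − 33/400·(0))/(1+33/400) = 4797/5000 ≈ 0.959400
step 2 [2y] swap r/1=563/19031: DF=(1 − 563/19031·(0.959400))/(1+563/19031) = 9437/10000 ≈ 0.943700
step 3 [3y] zero: DF = P = 9393/10000 ≈ 0.939300
step 4 [4y] bond c/1=1/16: DF=(184739/160000 − 1/16·(0.959400+0.943700+0.939300))/(1+1/16) = 1839/2000 ≈ 0.919500
step 5 [5y] swap r/1=290/15583: DF=(1 − 290/15583·(0.959400+0.943700+0.939300+0.919500))/(1+290/15583) = 913/1000 ≈ 0.913000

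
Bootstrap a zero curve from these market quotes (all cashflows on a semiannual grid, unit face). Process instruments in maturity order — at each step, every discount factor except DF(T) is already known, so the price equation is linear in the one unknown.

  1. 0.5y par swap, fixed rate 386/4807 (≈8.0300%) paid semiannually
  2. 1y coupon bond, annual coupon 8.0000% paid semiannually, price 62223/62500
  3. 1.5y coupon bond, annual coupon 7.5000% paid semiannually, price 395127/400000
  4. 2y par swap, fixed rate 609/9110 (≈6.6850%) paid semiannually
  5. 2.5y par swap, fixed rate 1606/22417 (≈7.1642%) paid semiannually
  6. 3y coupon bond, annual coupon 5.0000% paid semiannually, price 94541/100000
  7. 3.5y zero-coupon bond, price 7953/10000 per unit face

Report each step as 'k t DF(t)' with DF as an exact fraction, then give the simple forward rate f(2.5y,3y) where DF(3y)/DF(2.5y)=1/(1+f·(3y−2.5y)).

step 1 [0.5y] swap r/2=193/4807: DF=(1 − 193/4807·(0))/(1+193/4807) = 4807/5000 ≈ 0.961400
step 2 [1y] bond c/2=1/25: DF=(62223/62500 − 1/25·(0.961400))/(1+1/25) = 9203/10000 ≈ 0.920300
step 3 [1.5y] bond c/2=3/80: DF=(395127/400000 − 3/80·(0.961400+0.920300))/(1+3/80) = 8841/10000 ≈ 0.884100
step 4 [2y] swap r/2=609/18220: DF=(1 − 609/18220·(0.961400+0.920300+0.884100))/(1+609/18220) = 4391/5000 ≈ 0.878200
step 5 [2.5y] swap r/2=803/22417: DF=(1 − 803/22417·(0.961400+0.920300+0.884100+0.878200))/(1+803/22417) = 4197/5000 ≈ 0.839400
step 6 [3y] bond c/2=1/40: DF=(94541/100000 − 1/40·(0.961400+0.920300+0.884100+0.878200+0.839400))/(1+1/40) = 813/1000 ≈ 0.813000
step 7 [3.5y] zero: DF = P = 7953/10000 ≈ 0.795300

1 1/2 4807/5000
2 1 9203/10000
3 3/2 8841/10000
4 2 4391/5000
5 5/2 4197/5000
6 3 813/1000
7 7/2 7953/10000
f(2.5y,3y) = ((4197/5000)/(813/1000) − 1)/(1/2) = 88/1355 ≈ 6.4945%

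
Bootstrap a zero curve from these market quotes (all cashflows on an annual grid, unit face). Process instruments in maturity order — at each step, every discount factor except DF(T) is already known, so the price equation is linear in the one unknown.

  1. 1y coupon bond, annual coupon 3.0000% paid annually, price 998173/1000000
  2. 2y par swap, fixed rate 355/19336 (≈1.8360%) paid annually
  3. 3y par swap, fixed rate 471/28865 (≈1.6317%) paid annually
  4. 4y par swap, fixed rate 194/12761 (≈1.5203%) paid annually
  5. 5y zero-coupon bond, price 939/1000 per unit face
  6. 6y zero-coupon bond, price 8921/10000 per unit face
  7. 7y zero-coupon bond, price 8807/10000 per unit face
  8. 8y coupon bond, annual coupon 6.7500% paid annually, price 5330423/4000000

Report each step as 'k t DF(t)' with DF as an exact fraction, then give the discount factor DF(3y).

1 1 9691/10000
2 2 1929/2000
3 3 9529/10000
4 4 4709/5000
5 5 939/1000
6 6 8921/10000
7 7 8807/10000
8 8 2087/2500
DF(3y) = 9529/10000 ≈ 0.952900

step 1 [1y] bond c/1=3/100: DF=(998173/1000000 − 3/100·(0))/(1+3/100) = 9691/10000 ≈ 0.969100
step 2 [2y] swap r/1=355/19336: DF=(1 − 355/19336·(0.969100))/(1+355/19336) = 1929/2000 ≈ 0.964500
step 3 [3y] swap r/1=471/28865: DF=(1 − 471/28865·(0.969100+0.964500))/(1+471/28865) = 9529/10000 ≈ 0.952900
step 4 [4y] swap r/1=194/12761: DF=(1 − 194/12761·(0.969100+0.964500+0.952900))/(1+194/12761) = 4709/5000 ≈ 0.941800
step 5 [5y] zero: DF = P = 939/1000 ≈ 0.939000
step 6 [6y] zero: DF = P = 8921/10000 ≈ 0.892100
step 7 [7y] zero: DF = P = 8807/10000 ≈ 0.880700
step 8 [8y] bond c/1=27/400: DF=(5330423/4000000 − 27/400·(0.969100+0.964500+0.952900+0.941800+0.939000+0.892100+0.880700))/(1+27/400) = 2087/2500 ≈ 0.834800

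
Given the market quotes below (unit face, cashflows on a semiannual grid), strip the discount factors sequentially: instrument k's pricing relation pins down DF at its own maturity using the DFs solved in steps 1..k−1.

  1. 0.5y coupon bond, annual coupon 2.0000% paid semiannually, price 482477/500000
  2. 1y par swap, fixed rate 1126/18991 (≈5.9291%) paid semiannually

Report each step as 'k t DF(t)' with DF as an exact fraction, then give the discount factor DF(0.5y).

1 1/2 4777/5000
2 1 9437/10000
DF(0.5y) = 4777/5000 ≈ 0.955400

step 1 [0.5y] bond c/2=1/100: DF=(482477/500000 − 1/100·(0))/(1+1/100) = 4777/5000 ≈ 0.955400
step 2 [1y] swap r/2=563/18991: DF=(1 − 563/18991·(0.955400))/(1+563/18991) = 9437/10000 ≈ 0.943700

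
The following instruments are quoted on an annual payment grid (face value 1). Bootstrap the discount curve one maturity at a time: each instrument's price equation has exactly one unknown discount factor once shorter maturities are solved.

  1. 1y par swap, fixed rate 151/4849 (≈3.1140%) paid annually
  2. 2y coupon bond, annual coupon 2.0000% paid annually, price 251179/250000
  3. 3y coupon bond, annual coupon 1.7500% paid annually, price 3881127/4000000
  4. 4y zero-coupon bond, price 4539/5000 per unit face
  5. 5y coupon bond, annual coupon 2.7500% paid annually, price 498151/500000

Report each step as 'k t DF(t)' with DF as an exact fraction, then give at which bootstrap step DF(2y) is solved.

1 1 4849/5000
2 2 483/500
3 3 9203/10000
4 4 4539/5000
5 5 8689/10000
DF(2y) is solved at step 2

step 1 [1y] swap r/1=151/4849: DF=(1 − 151/4849·(0))/(1+151/4849) = 4849/5000 ≈ 0.969800
step 2 [2y] bond c/1=1/50: DF=(251179/250000 − 1/50·(0.969800))/(1+1/50) = 483/500 ≈ 0.966000
step 3 [3y] bond c/1=7/400: DF=(3881127/4000000 − 7/400·(0.969800+0.966000))/(1+7/400) = 9203/10000 ≈ 0.920300
step 4 [4y] zero: DF = P = 4539/5000 ≈ 0.907800
step 5 [5y] bond c/1=11/400: DF=(498151/500000 − 11/400·(0.969800+0.966000+0.920300+0.907800))/(1+11/400) = 8689/10000 ≈ 0.868900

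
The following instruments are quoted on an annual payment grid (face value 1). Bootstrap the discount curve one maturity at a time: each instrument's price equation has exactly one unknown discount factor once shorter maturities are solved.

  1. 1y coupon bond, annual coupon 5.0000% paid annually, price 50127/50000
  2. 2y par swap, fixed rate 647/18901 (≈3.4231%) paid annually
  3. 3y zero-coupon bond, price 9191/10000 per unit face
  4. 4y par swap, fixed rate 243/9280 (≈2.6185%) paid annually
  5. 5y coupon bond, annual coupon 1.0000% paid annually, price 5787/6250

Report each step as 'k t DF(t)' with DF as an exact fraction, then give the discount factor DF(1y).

1 1 2387/2500
2 2 9353/10000
3 3 9191/10000
4 4 2257/2500
5 5 22/25
DF(1y) = 2387/2500 ≈ 0.954800

step 1 [1y] bond c/1=1/20: DF=(50127/50000 − 1/20·(0))/(1+1/20) = 2387/2500 ≈ 0.954800
step 2 [2y] swap r/1=647/18901: DF=(1 − 647/18901·(0.954800))/(1+647/18901) = 9353/10000 ≈ 0.935300
step 3 [3y] zero: DF = P = 9191/10000 ≈ 0.919100
step 4 [4y] swap r/1=243/9280: DF=(1 − 243/9280·(0.954800+0.935300+0.919100))/(1+243/9280) = 2257/2500 ≈ 0.902800
step 5 [5y] bond c/1=1/100: DF=(5787/6250 − 1/100·(0.954800+0.935300+0.919100+0.902800))/(1+1/100) = 22/25 ≈ 0.880000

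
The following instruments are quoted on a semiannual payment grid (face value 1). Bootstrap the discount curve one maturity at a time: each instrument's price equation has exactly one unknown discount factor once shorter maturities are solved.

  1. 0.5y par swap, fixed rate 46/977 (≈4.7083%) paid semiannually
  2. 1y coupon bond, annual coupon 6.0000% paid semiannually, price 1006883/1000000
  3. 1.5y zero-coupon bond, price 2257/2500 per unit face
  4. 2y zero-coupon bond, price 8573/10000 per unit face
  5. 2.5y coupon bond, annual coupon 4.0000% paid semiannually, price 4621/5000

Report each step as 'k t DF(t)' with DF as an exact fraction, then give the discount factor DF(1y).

step 1 [0.5y] swap r/2=23/977: DF=(1 − 23/977·(0))/(1+23/977) = 977/1000 ≈ 0.977000
step 2 [1y] bond c/2=3/100: DF=(1006883/1000000 − 3/100·(0.977000))/(1+3/100) = 9491/10000 ≈ 0.949100
step 3 [1.5y] zero: DF = P = 2257/2500 ≈ 0.902800
step 4 [2y] zero: DF = P = 8573/10000 ≈ 0.857300
step 5 [2.5y] bond c/2=1/50: DF=(4621/5000 − 1/50·(0.977000+0.949100+0.902800+0.857300))/(1+1/50) = 4169/5000 ≈ 0.833800

1 1/2 977/1000
2 1 9491/10000
3 3/2 2257/2500
4 2 8573/10000
5 5/2 4169/5000
DF(1y) = 9491/10000 ≈ 0.949100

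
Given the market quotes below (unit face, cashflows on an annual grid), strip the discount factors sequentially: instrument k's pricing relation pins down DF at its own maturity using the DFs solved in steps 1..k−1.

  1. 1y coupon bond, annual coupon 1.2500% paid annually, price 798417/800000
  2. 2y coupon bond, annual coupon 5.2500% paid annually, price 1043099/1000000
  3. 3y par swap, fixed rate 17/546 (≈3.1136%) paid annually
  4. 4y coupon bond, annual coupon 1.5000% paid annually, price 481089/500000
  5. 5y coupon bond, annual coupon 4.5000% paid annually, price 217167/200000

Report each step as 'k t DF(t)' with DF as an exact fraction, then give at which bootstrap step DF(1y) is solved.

1 1 9857/10000
2 2 9419/10000
3 3 2279/2500
4 4 453/500
5 5 4389/5000
DF(1y) is solved at step 1

step 1 [1y] bond c/1=1/80: DF=(798417/800000 − 1/80·(0))/(1+1/80) = 9857/10000 ≈ 0.985700
step 2 [2y] bond c/1=21/400: DF=(1043099/1000000 − 21/400·(0.985700))/(1+21/400) = 9419/10000 ≈ 0.941900
step 3 [3y] swap r/1=17/546: DF=(1 − 17/546·(0.985700+0.941900))/(1+17/546) = 2279/2500 ≈ 0.911600
step 4 [4y] bond c/1=3/200: DF=(481089/500000 − 3/200·(0.985700+0.941900+0.911600))/(1+3/200) = 453/500 ≈ 0.906000
step 5 [5y] bond c/1=9/200: DF=(217167/200000 − 9/200·(0.985700+0.941900+0.911600+0.906000))/(1+9/200) = 4389/5000 ≈ 0.877800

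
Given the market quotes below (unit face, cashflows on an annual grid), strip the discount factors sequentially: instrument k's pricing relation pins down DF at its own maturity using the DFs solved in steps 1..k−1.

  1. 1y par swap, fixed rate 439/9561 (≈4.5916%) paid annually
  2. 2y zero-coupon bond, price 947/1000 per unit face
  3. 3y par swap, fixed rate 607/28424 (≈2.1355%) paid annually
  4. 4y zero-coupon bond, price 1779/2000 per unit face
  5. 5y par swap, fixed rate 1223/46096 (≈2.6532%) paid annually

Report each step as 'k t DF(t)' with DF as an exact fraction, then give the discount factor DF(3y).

1 1 9561/10000
2 2 947/1000
3 3 9393/10000
4 4 1779/2000
5 5 8777/10000
DF(3y) = 9393/10000 ≈ 0.939300

step 1 [1y] swap r/1=439/9561: DF=(1 − 439/9561·(0))/(1+439/9561) = 9561/10000 ≈ 0.956100
step 2 [2y] zero: DF = P = 947/1000 ≈ 0.947000
step 3 [3y] swap r/1=607/28424: DF=(1 − 607/28424·(0.956100+0.947000))/(1+607/28424) = 9393/10000 ≈ 0.939300
step 4 [4y] zero: DF = P = 1779/2000 ≈ 0.889500
step 5 [5y] swap r/1=1223/46096: DF=(1 − 1223/46096·(0.956100+0.947000+0.939300+0.889500))/(1+1223/46096) = 8777/10000 ≈ 0.877700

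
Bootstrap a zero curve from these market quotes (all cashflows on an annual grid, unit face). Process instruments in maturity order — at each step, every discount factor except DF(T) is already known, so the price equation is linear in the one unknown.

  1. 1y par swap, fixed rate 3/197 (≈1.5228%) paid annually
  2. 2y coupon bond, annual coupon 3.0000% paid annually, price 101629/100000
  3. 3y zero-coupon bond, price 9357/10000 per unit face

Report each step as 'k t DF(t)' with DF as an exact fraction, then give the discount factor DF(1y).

step 1 [1y] swap r/1=3/197: DF=(1 − 3/197·(0))/(1+3/197) = 197/200 ≈ 0.985000
step 2 [2y] bond c/1=3/100: DF=(101629/100000 − 3/100·(0.985000))/(1+3/100) = 479/500 ≈ 0.958000
step 3 [3y] zero: DF = P = 9357/10000 ≈ 0.935700

1 1 197/200
2 2 479/500
3 3 9357/10000
DF(1y) = 197/200 ≈ 0.985000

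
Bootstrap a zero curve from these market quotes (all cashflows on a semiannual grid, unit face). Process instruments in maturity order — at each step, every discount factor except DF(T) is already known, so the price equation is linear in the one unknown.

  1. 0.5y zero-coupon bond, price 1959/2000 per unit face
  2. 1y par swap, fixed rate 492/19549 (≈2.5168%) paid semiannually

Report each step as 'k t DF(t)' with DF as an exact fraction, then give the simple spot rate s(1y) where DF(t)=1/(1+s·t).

1 1/2 1959/2000
2 1 4877/5000
s(1y) = (1/(4877/5000) − 1)/(1) = 123/4877 ≈ 2.5220%

step 1 [0.5y] zero: DF = P = 1959/2000 ≈ 0.979500
step 2 [1y] swap r/2=246/19549: DF=(1 − 246/19549·(0.979500))/(1+246/19549) = 4877/5000 ≈ 0.975400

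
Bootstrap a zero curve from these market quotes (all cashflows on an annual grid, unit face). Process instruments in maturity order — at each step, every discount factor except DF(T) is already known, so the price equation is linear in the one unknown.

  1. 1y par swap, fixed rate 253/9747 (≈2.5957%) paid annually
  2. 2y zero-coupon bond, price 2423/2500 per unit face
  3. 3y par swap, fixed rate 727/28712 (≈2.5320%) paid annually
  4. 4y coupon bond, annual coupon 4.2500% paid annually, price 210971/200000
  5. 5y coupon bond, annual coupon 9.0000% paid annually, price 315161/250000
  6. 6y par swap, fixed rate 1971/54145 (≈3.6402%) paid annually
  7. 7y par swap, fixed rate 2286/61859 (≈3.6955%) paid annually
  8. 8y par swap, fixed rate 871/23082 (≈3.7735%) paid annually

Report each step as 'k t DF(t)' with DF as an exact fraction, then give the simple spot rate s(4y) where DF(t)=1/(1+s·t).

step 1 [1y] swap r/1=253/9747: DF=(1 − 253/9747·(0))/(1+253/9747) = 9747/10000 ≈ 0.974700
step 2 [2y] zero: DF = P = 2423/2500 ≈ 0.969200
step 3 [3y] swap r/1=727/28712: DF=(1 − 727/28712·(0.974700+0.969200))/(1+727/28712) = 9273/10000 ≈ 0.927300
step 4 [4y] bond c/1=17/400: DF=(210971/200000 − 17/400·(0.974700+0.969200+0.927300))/(1+17/400) = 2237/2500 ≈ 0.894800
step 5 [5y] bond c/1=9/100: DF=(315161/250000 − 9/100·(0.974700+0.969200+0.927300+0.894800))/(1+9/100) = 1057/1250 ≈ 0.845600
step 6 [6y] swap r/1=1971/54145: DF=(1 − 1971/54145·(0.974700+0.969200+0.927300+0.894800+0.845600))/(1+1971/54145) = 8029/10000 ≈ 0.802900
step 7 [7y] swap r/1=2286/61859: DF=(1 − 2286/61859·(0.974700+0.969200+0.927300+0.894800+0.845600+0.802900))/(1+2286/61859) = 3857/5000 ≈ 0.771400
step 8 [8y] swap r/1=871/23082: DF=(1 − 871/23082·(0.974700+0.969200+0.927300+0.894800+0.845600+0.802900+0.771400))/(1+871/23082) = 7387/10000 ≈ 0.738700

1 1 9747/10000
2 2 2423/2500
3 3 9273/10000
4 4 2237/2500
5 5 1057/1250
6 6 8029/10000
7 7 3857/5000
8 8 7387/10000
s(4y) = (1/(2237/2500) − 1)/(4) = 263/8948 ≈ 2.9392%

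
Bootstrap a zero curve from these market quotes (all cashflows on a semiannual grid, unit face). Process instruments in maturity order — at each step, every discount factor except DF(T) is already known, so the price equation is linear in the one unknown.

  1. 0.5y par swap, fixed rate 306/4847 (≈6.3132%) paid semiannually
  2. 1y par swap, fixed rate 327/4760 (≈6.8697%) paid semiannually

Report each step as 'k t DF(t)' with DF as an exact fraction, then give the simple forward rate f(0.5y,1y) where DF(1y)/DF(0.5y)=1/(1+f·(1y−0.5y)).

1 1/2 4847/5000
2 1 4673/5000
f(0.5y,1y) = ((4847/5000)/(4673/5000) − 1)/(1/2) = 348/4673 ≈ 7.4470%

step 1 [0.5y] swap r/2=153/4847: DF=(1 − 153/4847·(0))/(1+153/4847) = 4847/5000 ≈ 0.969400
step 2 [1y] swap r/2=327/9520: DF=(1 − 327/9520·(0.969400))/(1+327/9520) = 4673/5000 ≈ 0.934600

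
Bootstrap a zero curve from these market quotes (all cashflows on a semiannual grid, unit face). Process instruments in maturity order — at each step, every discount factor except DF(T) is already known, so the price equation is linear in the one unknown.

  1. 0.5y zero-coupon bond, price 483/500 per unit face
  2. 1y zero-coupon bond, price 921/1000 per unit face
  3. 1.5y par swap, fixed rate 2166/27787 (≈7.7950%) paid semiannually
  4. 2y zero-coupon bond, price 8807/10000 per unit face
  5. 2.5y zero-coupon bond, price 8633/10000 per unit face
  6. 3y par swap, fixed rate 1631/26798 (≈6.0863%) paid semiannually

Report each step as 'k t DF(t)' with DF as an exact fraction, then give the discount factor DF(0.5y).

1 1/2 483/500
2 1 921/1000
3 3/2 8917/10000
4 2 8807/10000
5 5/2 8633/10000
6 3 8369/10000
DF(0.5y) = 483/500 ≈ 0.966000

step 1 [0.5y] zero: DF = P = 483/500 ≈ 0.966000
step 2 [1y] zero: DF = P = 921/1000 ≈ 0.921000
step 3 [1.5y] swap r/2=1083/27787: DF=(1 − 1083/27787·(0.966000+0.921000))/(1+1083/27787) = 8917/10000 ≈ 0.891700
step 4 [2y] zero: DF = P = 8807/10000 ≈ 0.880700
step 5 [2.5y] zero: DF = P = 8633/10000 ≈ 0.863300
step 6 [3y] swap r/2=1631/53596: DF=(1 − 1631/53596·(0.966000+0.921000+0.891700+0.880700+0.863300))/(1+1631/53596) = 8369/10000 ≈ 0.836900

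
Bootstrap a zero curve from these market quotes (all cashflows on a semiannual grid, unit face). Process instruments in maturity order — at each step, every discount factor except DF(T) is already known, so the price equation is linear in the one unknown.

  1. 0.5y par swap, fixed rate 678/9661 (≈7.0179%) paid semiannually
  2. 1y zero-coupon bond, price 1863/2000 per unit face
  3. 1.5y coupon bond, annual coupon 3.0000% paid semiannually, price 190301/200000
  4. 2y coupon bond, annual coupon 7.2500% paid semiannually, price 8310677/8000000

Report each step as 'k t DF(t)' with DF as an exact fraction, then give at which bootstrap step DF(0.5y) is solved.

step 1 [0.5y] swap r/2=339/9661: DF=(1 − 339/9661·(0))/(1+339/9661) = 9661/10000 ≈ 0.966100
step 2 [1y] zero: DF = P = 1863/2000 ≈ 0.931500
step 3 [1.5y] bond c/2=3/200: DF=(190301/200000 − 3/200·(0.966100+0.931500))/(1+3/200) = 4547/5000 ≈ 0.909400
step 4 [2y] bond c/2=29/800: DF=(8310677/8000000 − 29/800·(0.966100+0.931500+0.909400))/(1+29/800) = 9043/10000 ≈ 0.904300

1 1/2 9661/10000
2 1 1863/2000
3 3/2 4547/5000
4 2 9043/10000
DF(0.5y) is solved at step 1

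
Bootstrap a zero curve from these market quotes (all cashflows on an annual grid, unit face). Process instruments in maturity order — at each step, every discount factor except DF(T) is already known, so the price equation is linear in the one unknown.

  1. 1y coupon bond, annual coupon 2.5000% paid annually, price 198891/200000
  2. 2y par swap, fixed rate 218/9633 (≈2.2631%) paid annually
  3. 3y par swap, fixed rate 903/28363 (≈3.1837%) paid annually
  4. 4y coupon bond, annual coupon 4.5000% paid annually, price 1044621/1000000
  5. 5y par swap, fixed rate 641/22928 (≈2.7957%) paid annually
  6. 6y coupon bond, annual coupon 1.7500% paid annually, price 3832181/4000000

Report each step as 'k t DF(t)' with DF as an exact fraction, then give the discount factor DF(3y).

1 1 4851/5000
2 2 2391/2500
3 3 9097/10000
4 4 351/400
5 5 4359/5000
6 6 8627/10000
DF(3y) = 9097/10000 ≈ 0.909700

step 1 [1y] bond c/1=1/40: DF=(198891/200000 − 1/40·(0))/(1+1/40) = 4851/5000 ≈ 0.970200
step 2 [2y] swap r/1=218/9633: DF=(1 − 218/9633·(0.970200))/(1+218/9633) = 2391/2500 ≈ 0.956400
step 3 [3y] swap r/1=903/28363: DF=(1 − 903/28363·(0.970200+0.956400))/(1+903/28363) = 9097/10000 ≈ 0.909700
step 4 [4y] bond c/1=9/200: DF=(1044621/1000000 − 9/200·(0.970200+0.956400+0.909700))/(1+9/200) = 351/400 ≈ 0.877500
step 5 [5y] swap r/1=641/22928: DF=(1 − 641/22928·(0.970200+0.956400+0.909700+0.877500))/(1+641/22928) = 4359/5000 ≈ 0.871800
step 6 [6y] bond c/1=7/400: DF=(3832181/4000000 − 7/400·(0.970200+0.956400+0.909700+0.877500+0.871800))/(1+7/400) = 8627/10000 ≈ 0.862700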